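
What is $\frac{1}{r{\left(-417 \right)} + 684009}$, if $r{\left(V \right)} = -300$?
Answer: $\frac{1}{683709} \approx 1.4626 \cdot 10^{-6}$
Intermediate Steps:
$\frac{1}{r{\left(-417 \right)} + 684009} = \frac{1}{-300 + 684009} = \frac{1}{683709}$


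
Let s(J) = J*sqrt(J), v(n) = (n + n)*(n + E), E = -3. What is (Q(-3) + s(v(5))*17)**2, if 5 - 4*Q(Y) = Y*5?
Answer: 2312025 + 6800*sqrt(5) ≈ 2.3272e+6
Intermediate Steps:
v(n) = 2*n*(-3 + n) (v(n) = (n + n)*(n - 3) = (2*n)*(-3 + n) = 2*n*(-3 + n))
Q(Y) = 5/4 - 5*Y/4 (Q(Y) = 5/4 - Y*5/4 = 5/4 - 5*Y/4)
s(J) = J**(3/2)
(Q(-3) + s(v(5))*17)**2 = ((5/4 - 5/4*(-3)) + (2*5*(-3 + 5))**(3/2)*17)**2 = ((5/4 + 15/4) + (2*5*2)**(3/2)*17)**2 = (5 + 20**(3/2)*17)**2 = (5 + (40*sqrt(5))*17)**2 = (5 + 680*sqrt(5))**2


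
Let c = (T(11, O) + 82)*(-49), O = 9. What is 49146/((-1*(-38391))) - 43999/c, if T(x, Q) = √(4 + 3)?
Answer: 51562383452/4211915001 - 43999*√7/329133 ≈ 11.888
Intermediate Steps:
T(x, Q) = √7
c = -4018 - 49*√7 (c = (√7 + 82)*(-49) = (82 + √7)*(-49) = -4018 - 49*√7 ≈ -4147.6)
49146/((-1*(-38391))) - 43999/c = 49146/((-1*(-38391))) - 43999/(-4018 - 49*√7) = 49146/38391 - 43999/(-4018 - 49*√7) = 49146*(1/38391) - 43999/(-4018 - 49*√7) = 16382/12797 - 43999/(-4018 - 49*√7)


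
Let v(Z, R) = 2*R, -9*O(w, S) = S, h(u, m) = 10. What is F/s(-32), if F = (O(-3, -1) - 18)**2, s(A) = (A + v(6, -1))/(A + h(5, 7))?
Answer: 285131/1377 ≈ 207.07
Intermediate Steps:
O(w, S) = -S/9
s(A) = (-2 + A)/(10 + A) (s(A) = (A + 2*(-1))/(A + 10) = (A - 2)/(10 + A) = (-2 + A)/(10 + A))
F = 25921/81 (F = (-1/9*(-1) - 18)**2 = (1/9 - 18)**2 = (-161/9)**2 = 25921/81 ≈ 320.01)
F/s(-32) = 25921/(81*(((-2 - 32)/(10 - 32)))) = 25921/(81*((-34/(-22)))) = 25921/(81*((-1/22*(-34)))) = 25921/(81*(17/11)) = (25921/81)*(11/17) = 285131/1377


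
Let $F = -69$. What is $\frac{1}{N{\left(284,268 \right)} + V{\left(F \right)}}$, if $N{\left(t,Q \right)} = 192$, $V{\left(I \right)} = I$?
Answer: $\frac{1}{123} \approx 0.0081301$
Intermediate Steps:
$\frac{1}{N{\left(284,268 \right)} + V{\left(F \right)}} = \frac{1}{192 - 69} = \frac{1}{123}$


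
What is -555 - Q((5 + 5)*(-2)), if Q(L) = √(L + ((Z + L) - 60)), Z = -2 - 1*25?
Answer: -555 - I*√127 ≈ -555.0 - 11.269*I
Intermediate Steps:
Z = -27 (Z = -2 - 25 = -27)
Q(L) = √(-87 + 2*L) (Q(L) = √(L + ((-27 + L) - 60)) = √(L + (-87 + L)) = √(-87 + 2*L))
-555 - Q((5 + 5)*(-2)) = -555 - √(-87 + 2*((5 + 5)*(-2))) = -555 - √(-87 + 2*(10*(-2))) = -555 - √(-87 + 2*(-20)) = -555 - √(-87 - 40) = -555 - √(-127) = -555 - I*√127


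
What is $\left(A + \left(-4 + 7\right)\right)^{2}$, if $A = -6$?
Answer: $9$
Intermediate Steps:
$\left(A + \left(-4 + 7\right)\right)^{2} = \left(-6 + \left(-4 + 7\right)\right)^{2} = \left(-6 + 3\right)^{2} = \left(-3\right)^{2} = 9$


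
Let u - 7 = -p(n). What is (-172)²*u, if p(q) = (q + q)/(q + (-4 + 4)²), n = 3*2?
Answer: 147920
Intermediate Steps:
n = 6
p(q) = 2 (p(q) = (2*q)/(q + 0²) = (2*q)/(q + 0) = (2*q)/q = 2)
u = 5 (u = 7 - 1*2 = 7 - 2 = 5)
(-172)²*u = (-172)²*5 = 29584*5 = 147920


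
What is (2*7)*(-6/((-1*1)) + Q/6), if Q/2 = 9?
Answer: 126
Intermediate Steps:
Q = 18 (Q = 2*9 = 18)
(2*7)*(-6/((-1*1)) + Q/6) = (2*7)*(-6/((-1*1)) + 18/6) = 14*(-6/(-1) + 18*(⅙)) = 14*(-6*(-1) + 3) = 14*(6 + 3) = 14*9 = 126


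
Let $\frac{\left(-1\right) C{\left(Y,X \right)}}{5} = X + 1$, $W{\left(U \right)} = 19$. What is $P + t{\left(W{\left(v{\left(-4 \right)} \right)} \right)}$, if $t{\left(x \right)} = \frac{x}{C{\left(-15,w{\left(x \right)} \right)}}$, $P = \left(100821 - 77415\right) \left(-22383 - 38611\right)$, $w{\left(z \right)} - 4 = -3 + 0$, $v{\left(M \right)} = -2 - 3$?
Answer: $- \frac{14276255659}{10} \approx -1.4276 \cdot 10^{9}$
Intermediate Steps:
$v{\left(M \right)} = -5$ ($v{\left(M \right)} = -2 - 3 = -5$)
$w{\left(z \right)} = 1$ ($w{\left(z \right)} = 4 + \left(-3 + 0\right) = 4 - 3 = 1$)
$P = -1427625564$ ($P = 23406 \left(-60994\right) = -1427625564$)
$C{\left(Y,X \right)} = -5 - 5 X$ ($C{\left(Y,X \right)} = - 5 \left(X + 1\right) = - 5 \left(1 + X\right) = -5 - 5 X$)
$t{\left(x \right)} = - \frac{x}{10}$ ($t{\left(x \right)} = \frac{x}{-5 - 5} = \frac{x}{-10} = x \left(- \frac{1}{10}\right) = - \frac{x}{10}$)
$P + t{\left(W{\left(v{\left(-4 \right)} \right)} \right)} = -1427625564 - \frac{19}{10} = - \frac{14276255659}{10}$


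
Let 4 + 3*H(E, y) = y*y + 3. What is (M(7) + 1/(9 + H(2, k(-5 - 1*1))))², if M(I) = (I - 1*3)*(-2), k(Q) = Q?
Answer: 243049/3844 ≈ 63.228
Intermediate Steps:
H(E, y) = -⅓ + y²/3 (H(E, y) = -4/3 + (y*y + 3)/3 = -4/3 + (y² + 3)/3 = -4/3 + (3 + y²)/3 = -4/3 + (1 + y²/3) = -⅓ + y²/3)
M(I) = 6 - 2*I (M(I) = (I - 3)*(-2) = (-3 + I)*(-2) = 6 - 2*I)
(M(7) + 1/(9 + H(2, k(-5 - 1*1))))² = ((6 - 2*7) + 1/(9 + (-⅓ + (-5 - 1*1)²/3)))² = ((6 - 14) + 1/(9 + (-⅓ + (-5 - 1)²/3)))² = (-8 + 1/(9 + (-⅓ + (⅓)*(-6)²)))² = (-8 + 1/(9 + (-⅓ + (⅓)*36)))² = (-8 + 1/(9 + (-⅓ + 12)))² = (-8 + 1/(9 + 35/3))² = (-8 + 1/(62/3))² = (-8 + 3/62)² = (-493/62)² = 243049/3844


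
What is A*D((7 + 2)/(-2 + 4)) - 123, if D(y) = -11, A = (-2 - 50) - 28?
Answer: 757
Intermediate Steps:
A = -80 (A = -52 - 28 = -80)
A*D((7 + 2)/(-2 + 4)) - 123 = -80*(-11) - 123 = 880 - 123 = 757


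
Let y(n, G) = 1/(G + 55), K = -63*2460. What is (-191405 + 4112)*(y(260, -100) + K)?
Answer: 435400099531/15 ≈ 2.9027e+10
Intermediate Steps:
K = -154980
y(n, G) = 1/(55 + G)
(-191405 + 4112)*(y(260, -100) + K) = (-191405 + 4112)*(1/(55 - 100) - 154980) = -187293*(1/(-45) - 154980) = -187293*(-1/45 - 154980) = -187293*(-6974101/45) = 435400099531/15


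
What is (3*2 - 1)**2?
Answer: 25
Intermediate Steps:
(3*2 - 1)**2 = (6 - 1)**2 = 5**2 = 25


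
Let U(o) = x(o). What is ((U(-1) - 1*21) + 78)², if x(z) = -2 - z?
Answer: 3136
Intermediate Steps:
U(o) = -2 - o
((U(-1) - 1*21) + 78)² = (((-2 - 1*(-1)) - 1*21) + 78)² = (((-2 + 1) - 21) + 78)² = ((-1 - 21) + 78)² = (-22 + 78)² = 56² = 3136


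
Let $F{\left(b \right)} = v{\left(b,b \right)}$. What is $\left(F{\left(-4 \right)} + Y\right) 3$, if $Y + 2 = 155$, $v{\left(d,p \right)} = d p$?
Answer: $507$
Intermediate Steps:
$F{\left(b \right)} = b^{2}$ ($F{\left(b \right)} = b b = b^{2}$)
$Y = 153$ ($Y = -2 + 155 = 153$)
$\left(F{\left(-4 \right)} + Y\right) 3 = \left(\left(-4\right)^{2} + 153\right) 3 = \left(16 + 153\right) 3 = 169 \cdot 3 = 507$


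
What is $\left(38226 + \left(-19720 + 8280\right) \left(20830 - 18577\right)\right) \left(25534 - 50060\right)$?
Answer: $631203441444$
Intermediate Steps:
$\left(38226 + \left(-19720 + 8280\right) \left(20830 - 18577\right)\right) \left(25534 - 50060\right) = \left(38226 - 25774320\right) \left(-24526\right) = \left(-25736094\right) \left(-24526\right) = 631203441444$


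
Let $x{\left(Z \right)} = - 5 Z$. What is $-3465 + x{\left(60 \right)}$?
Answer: $-3765$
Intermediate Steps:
$-3465 + x{\left(60 \right)} = -3465 - 300 = -3765$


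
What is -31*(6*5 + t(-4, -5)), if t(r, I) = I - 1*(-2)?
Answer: -837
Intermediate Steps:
t(r, I) = 2 + I (t(r, I) = I + 2 = 2 + I)
-31*(6*5 + t(-4, -5)) = -31*(6*5 + (2 - 5)) = -31*(30 - 3) = -31*27 = -837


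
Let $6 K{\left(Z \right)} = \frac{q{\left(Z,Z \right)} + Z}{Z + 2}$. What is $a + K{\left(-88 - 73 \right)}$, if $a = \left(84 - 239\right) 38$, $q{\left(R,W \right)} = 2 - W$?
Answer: $- \frac{2809531}{477} \approx -5890.0$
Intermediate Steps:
$a = -5890$ ($a = \left(84 - 239\right) 38 = \left(-155\right) 38 = -5890$)
$K{\left(Z \right)} = \frac{1}{3 \left(2 + Z\right)}$ ($K{\left(Z \right)} = \frac{\left(\left(2 - Z\right) + Z\right) \frac{1}{Z + 2}}{6} = \frac{2 \frac{1}{2 + Z}}{6} = \frac{1}{3 \left(2 + Z\right)}$)
$a + K{\left(-88 - 73 \right)} = -5890 + \frac{1}{3 \left(2 - 161\right)} = -5890 + \frac{1}{3 \left(-159\right)} = -5890 + \frac{1}{3} \left(- \frac{1}{159}\right) = -5890 - \frac{1}{477} = - \frac{2809531}{477}$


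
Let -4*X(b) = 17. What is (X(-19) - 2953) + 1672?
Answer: -5141/4 ≈ -1285.3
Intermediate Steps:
X(b) = -17/4 (X(b) = -¼*17 = -17/4)
(X(-19) - 2953) + 1672 = (-17/4 - 2953) + 1672 = -11829/4 + 1672 = -5141/4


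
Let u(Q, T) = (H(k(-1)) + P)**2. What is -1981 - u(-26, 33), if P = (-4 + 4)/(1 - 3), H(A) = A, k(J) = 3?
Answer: -1990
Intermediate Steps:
P = 0 (P = 0/(-2) = 0*(-1/2) = 0)
u(Q, T) = 9 (u(Q, T) = (3 + 0)**2 = 3**2 = 9)
-1981 - u(-26, 33) = -1981 - 1*9 = -1981 - 9 = -1990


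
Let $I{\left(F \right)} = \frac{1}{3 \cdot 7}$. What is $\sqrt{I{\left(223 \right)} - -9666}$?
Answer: $\frac{\sqrt{4262727}}{21} \approx 98.316$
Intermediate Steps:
$I{\left(F \right)} = \frac{1}{21}$
$\sqrt{I{\left(223 \right)} - -9666} = \sqrt{\frac{1}{21} - -9666} = \sqrt{\frac{1}{21} + 9666} = \sqrt{\frac{202987}{21}} = \frac{\sqrt{4262727}}{21}$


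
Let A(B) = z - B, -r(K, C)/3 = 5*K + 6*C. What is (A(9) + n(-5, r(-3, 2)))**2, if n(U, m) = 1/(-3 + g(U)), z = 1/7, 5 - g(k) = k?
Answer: 3721/49 ≈ 75.939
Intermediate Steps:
r(K, C) = -18*C - 15*K (r(K, C) = -3*(5*K + 6*C) = -18*C - 15*K)
g(k) = 5 - k
z = 1/7 ≈ 0.14286
A(B) = 1/7 - B
n(U, m) = 1/(2 - U) (n(U, m) = 1/(-3 + (5 - U)) = 1/(2 - U))
(A(9) + n(-5, r(-3, 2)))**2 = ((1/7 - 1*9) - 1/(-2 - 5))**2 = ((1/7 - 9) - 1/(-7))**2 = (-62/7 - 1*(-1/7))**2 = (-62/7 + 1/7)**2 = (-61/7)**2 = 3721/49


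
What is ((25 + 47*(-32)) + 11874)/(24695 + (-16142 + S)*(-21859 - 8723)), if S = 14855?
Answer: 135/511477 ≈ 0.00026394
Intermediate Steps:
((25 + 47*(-32)) + 11874)/(24695 + (-16142 + S)*(-21859 - 8723)) = ((25 + 47*(-32)) + 11874)/(24695 + (-16142 + 14855)*(-21859 - 8723)) = ((25 - 1504) + 11874)/(24695 - 1287*(-30582)) = (-1479 + 11874)/(24695 + 39359034) = 10395/39383729 = 10395*(1/39383729) = 135/511477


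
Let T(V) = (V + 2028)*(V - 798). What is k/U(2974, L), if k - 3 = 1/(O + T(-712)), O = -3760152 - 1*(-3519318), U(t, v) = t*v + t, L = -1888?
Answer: -6683981/12503364192372 ≈ -5.3457e-7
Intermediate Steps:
T(V) = (-798 + V)*(2028 + V) (T(V) = (2028 + V)*(-798 + V) = (-798 + V)*(2028 + V))
U(t, v) = t + t*v
O = -240834 (O = -3760152 + 3519318 = -240834)
k = 6683981/2227994 (k = 3 + 1/(-240834 + (-1618344 + (-712)² + 1230*(-712))) = 3 + 1/(-240834 + (-1618344 + 506944 - 875760)) = 3 + 1/(-240834 - 1987160) = 3 + 1/(-2227994) = 3 - 1/2227994 = 6683981/2227994 ≈ 3.0000)
k/U(2974, L) = 6683981/(2227994*((2974*(1 - 1888)))) = 6683981/(2227994*((2974*(-1887)))) = (6683981/2227994)/(-5611938) = (6683981/2227994)*(-1/5611938) = -6683981/12503364192372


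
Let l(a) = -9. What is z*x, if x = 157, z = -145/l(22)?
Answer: 22765/9 ≈ 2529.4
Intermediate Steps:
z = 145/9 (z = -145/(-9) = -145*(-⅑) = 145/9 ≈ 16.111)
z*x = (145/9)*157 = 22765/9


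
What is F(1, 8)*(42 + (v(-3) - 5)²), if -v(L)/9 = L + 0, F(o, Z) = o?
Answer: 526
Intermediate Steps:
v(L) = -9*L (v(L) = -9*(L + 0) = -9*L)
F(1, 8)*(42 + (v(-3) - 5)²) = 1*(42 + (-9*(-3) - 5)²) = 1*(42 + (27 - 5)²) = 1*(42 + 22²) = 1*(42 + 484) = 1*526 = 526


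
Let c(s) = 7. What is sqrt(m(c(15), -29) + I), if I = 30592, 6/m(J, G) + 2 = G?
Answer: 7*sqrt(599974)/31 ≈ 174.91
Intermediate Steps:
m(J, G) = 6/(-2 + G)
sqrt(m(c(15), -29) + I) = sqrt(6/(-2 - 29) + 30592) = sqrt(6/(-31) + 30592) = sqrt(6*(-1/31) + 30592) = sqrt(-6/31 + 30592) = sqrt(948346/31) = 7*sqrt(599974)/31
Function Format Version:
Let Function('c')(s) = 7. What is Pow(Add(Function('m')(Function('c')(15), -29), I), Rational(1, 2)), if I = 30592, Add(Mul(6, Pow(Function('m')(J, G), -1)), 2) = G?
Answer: Mul(Rational(7, 31), Pow(599974, Rational(1, 2))) ≈ 174.91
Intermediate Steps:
Function('m')(J, G) = Mul(6, Pow(Add(-2, G), -1))
Pow(Add(Function('m')(Function('c')(15), -29), I), Rational(1, 2)) = Pow(Add(Mul(6, Pow(Add(-2, -29), -1)), 30592), Rational(1, 2)) = Pow(Add(Mul(6, Pow(-31, -1)), 30592), Rational(1, 2)) = Pow(Add(Mul(6, Rational(-1, 31)), 30592), Rational(1, 2)) = Pow(Add(Rational(-6, 31), 30592), Rational(1, 2)) = Pow(Rational(948346, 31), Rational(1, 2)) = Mul(Rational(7, 31), Pow(599974, Rational(1, 2)))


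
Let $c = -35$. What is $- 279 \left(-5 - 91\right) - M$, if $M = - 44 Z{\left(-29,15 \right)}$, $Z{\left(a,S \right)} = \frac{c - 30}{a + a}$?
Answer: $\frac{778166}{29} \approx 26833.0$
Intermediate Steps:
$Z{\left(a,S \right)} = - \frac{65}{2 a}$ ($Z{\left(a,S \right)} = \frac{-35 - 30}{a + a} = - \frac{65}{2 a}$)
$M = - \frac{1430}{29}$ ($M = - 44 \left(- \frac{65}{2 \left(-29\right)}\right) = - 44 \left(\left(- \frac{65}{2}\right) \left(- \frac{1}{29}\right)\right) = \left(-44\right) \frac{65}{58} = - \frac{1430}{29} \approx -49.31$)
$- 279 \left(-5 - 91\right) - M = - 279 \left(-5 - 91\right) - - \frac{1430}{29} = \left(-279\right) \left(-96\right) + \frac{1430}{29} = 26784 + \frac{1430}{29} = \frac{778166}{29}$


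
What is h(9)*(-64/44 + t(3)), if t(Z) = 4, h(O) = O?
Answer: 252/11 ≈ 22.909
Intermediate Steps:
h(9)*(-64/44 + t(3)) = 9*(-64/44 + 4) = 9*(-64*1/44 + 4) = 9*(-16/11 + 4) = 9*(28/11) = 252/11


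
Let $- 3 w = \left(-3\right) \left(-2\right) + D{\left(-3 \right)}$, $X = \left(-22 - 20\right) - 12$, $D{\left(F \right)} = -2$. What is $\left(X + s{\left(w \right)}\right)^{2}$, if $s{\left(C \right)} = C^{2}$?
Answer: $\frac{220900}{81} \approx 2727.2$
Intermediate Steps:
$X = -54$ ($X = -42 - 12 = -54$)
$w = - \frac{4}{3}$ ($w = - \frac{\left(-3\right) \left(-2\right) - 2}{3} = - \frac{6 - 2}{3} = \left(- \frac{1}{3}\right) 4 = - \frac{4}{3} \approx -1.3333$)
$\left(X + s{\left(w \right)}\right)^{2} = \left(-54 + \left(- \frac{4}{3}\right)^{2}\right)^{2} = \left(-54 + \frac{16}{9}\right)^{2} = \left(- \frac{470}{9}\right)^{2} = \frac{220900}{81}$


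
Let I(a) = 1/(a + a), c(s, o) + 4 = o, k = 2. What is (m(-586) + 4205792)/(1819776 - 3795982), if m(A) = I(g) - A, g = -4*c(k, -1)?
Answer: -168255121/79048240 ≈ -2.1285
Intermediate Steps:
c(s, o) = -4 + o
g = 20 (g = -4*(-4 - 1) = -4*(-5) = 20)
I(a) = 1/(2*a)
m(A) = 1/40 - A (m(A) = (1/2)/20 - A = (1/2)*(1/20) - A = 1/40 - A)
(m(-586) + 4205792)/(1819776 - 3795982) = ((1/40 - 1*(-586)) + 4205792)/(1819776 - 3795982) = ((1/40 + 586) + 4205792)/(-1976206) = (23441/40 + 4205792)*(-1/1976206) = (168255121/40)*(-1/1976206) = -168255121/79048240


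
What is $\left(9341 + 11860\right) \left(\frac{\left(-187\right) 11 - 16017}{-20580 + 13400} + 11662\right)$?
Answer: $\frac{887804956017}{3590} \approx 2.473 \cdot 10^{8}$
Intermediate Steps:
$\left(9341 + 11860\right) \left(\frac{\left(-187\right) 11 - 16017}{-20580 + 13400} + 11662\right) = 21201 \left(\frac{-2057 - 16017}{-7180} + 11662\right) = 21201 \left(\left(-18074\right) \left(- \frac{1}{7180}\right) + 11662\right) = 21201 \left(\frac{9037}{3590} + 11662\right) = 21201 \cdot \frac{41875617}{3590} = \frac{887804956017}{3590}$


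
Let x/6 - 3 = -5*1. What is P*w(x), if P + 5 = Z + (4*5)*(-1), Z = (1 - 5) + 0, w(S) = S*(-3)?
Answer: -1044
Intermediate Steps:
x = -12 (x = 18 + 6*(-5*1) = 18 + 6*(-5) = 18 - 30 = -12)
w(S) = -3*S
Z = -4 (Z = -4 + 0 = -4)
P = -29 (P = -5 + (-4 + (4*5)*(-1)) = -5 + (-4 + 20*(-1)) = -5 + (-4 - 20) = -5 - 24 = -29)
P*w(x) = -(-87)*(-12) = -29*36 = -1044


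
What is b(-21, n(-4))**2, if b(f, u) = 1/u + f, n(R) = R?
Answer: 7225/16 ≈ 451.56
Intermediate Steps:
b(f, u) = f + 1/u
b(-21, n(-4))**2 = (-21 + 1/(-4))**2 = (-21 - 1/4)**2 = (-85/4)**2 = 7225/16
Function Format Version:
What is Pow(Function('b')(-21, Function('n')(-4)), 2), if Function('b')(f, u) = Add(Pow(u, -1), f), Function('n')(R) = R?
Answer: Rational(7225, 16) ≈ 451.56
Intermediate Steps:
Function('b')(f, u) = Add(f, Pow(u, -1))
Pow(Function('b')(-21, Function('n')(-4)), 2) = Pow(Add(-21, Pow(-4, -1)), 2) = Pow(Add(-21, Rational(-1, 4)), 2) = Pow(Rational(-85, 4), 2) = Rational(7225, 16)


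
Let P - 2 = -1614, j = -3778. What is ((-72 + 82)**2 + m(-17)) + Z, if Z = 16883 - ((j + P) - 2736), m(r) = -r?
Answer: 25126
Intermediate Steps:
P = -1612 (P = 2 - 1614 = -1612)
Z = 25009 (Z = 16883 - ((-3778 - 1612) - 2736) = 16883 - (-5390 - 2736) = 16883 - 1*(-8126) = 16883 + 8126 = 25009)
((-72 + 82)**2 + m(-17)) + Z = ((-72 + 82)**2 - 1*(-17)) + 25009 = (10**2 + 17) + 25009 = (100 + 17) + 25009 = 117 + 25009 = 25126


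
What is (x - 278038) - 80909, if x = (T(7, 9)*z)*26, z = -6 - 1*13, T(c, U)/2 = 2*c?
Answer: -372779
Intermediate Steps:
T(c, U) = 4*c (T(c, U) = 2*(2*c) = 4*c)
z = -19 (z = -6 - 13 = -19)
x = -13832 (x = ((4*7)*(-19))*26 = (28*(-19))*26 = -532*26 = -13832)
(x - 278038) - 80909 = (-13832 - 278038) - 80909 = -291870 - 80909 = -372779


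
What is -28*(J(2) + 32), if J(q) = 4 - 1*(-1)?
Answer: -1036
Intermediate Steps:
J(q) = 5 (J(q) = 4 + 1 = 5)
-28*(J(2) + 32) = -28*(5 + 32) = -28*37 = -1036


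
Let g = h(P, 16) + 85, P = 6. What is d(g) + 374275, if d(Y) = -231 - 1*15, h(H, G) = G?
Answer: 374029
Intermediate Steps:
g = 101 (g = 16 + 85 = 101)
d(Y) = -246 (d(Y) = -231 - 15 = -246)
d(g) + 374275 = -246 + 374275 = 374029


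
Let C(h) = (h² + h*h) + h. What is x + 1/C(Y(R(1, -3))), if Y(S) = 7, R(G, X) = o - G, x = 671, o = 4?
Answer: 70456/105 ≈ 671.01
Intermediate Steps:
R(G, X) = 4 - G
C(h) = h + 2*h² (C(h) = (h² + h²) + h = 2*h² + h = h + 2*h²)
x + 1/C(Y(R(1, -3))) = 671 + 1/(7*(1 + 2*7)) = 671 + 1/(7*(1 + 14)) = 671 + 1/(7*15) = 671 + 1/105 = 70456/105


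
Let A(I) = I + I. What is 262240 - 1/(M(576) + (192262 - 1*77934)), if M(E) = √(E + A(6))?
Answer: 856927613669178/3267722749 + 7*√3/6535445498 ≈ 2.6224e+5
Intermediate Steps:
A(I) = 2*I
M(E) = √(12 + E) (M(E) = √(E + 2*6) = √(E + 12) = √(12 + E))
262240 - 1/(M(576) + (192262 - 1*77934)) = 262240 - 1/(√(12 + 576) + (192262 - 1*77934)) = 262240 - 1/(√588 + (192262 - 77934)) = 262240 - 1/(14*√3 + 114328) = 262240 - 1/(114328 + 14*√3)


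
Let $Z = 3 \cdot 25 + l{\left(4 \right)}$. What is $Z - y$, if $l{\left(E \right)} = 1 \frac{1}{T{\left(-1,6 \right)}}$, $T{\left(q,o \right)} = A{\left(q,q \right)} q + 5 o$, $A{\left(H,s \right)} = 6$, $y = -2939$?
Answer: $\frac{72337}{24} \approx 3014.0$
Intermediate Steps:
$T{\left(q,o \right)} = 5 o + 6 q$ ($T{\left(q,o \right)} = 6 q + 5 o = 5 o + 6 q$)
$l{\left(E \right)} = \frac{1}{24}$ ($l{\left(E \right)} = 1 \frac{1}{5 \cdot 6 + 6 \left(-1\right)} = 1 \frac{1}{30 - 6} = 1 \cdot \frac{1}{24} = \frac{1}{24}$)
$Z = \frac{1801}{24}$ ($Z = 3 \cdot 25 + \frac{1}{24} = 75 + \frac{1}{24} = \frac{1801}{24} \approx 75.042$)
$Z - y = \frac{1801}{24} - -2939 = \frac{1801}{24} + 2939 = \frac{72337}{24}$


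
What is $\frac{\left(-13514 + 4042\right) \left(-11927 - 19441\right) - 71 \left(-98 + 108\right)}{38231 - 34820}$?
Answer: $\frac{297116986}{3411} \approx 87106.0$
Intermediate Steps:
$\frac{\left(-13514 + 4042\right) \left(-11927 - 19441\right) - 71 \left(-98 + 108\right)}{38231 - 34820} = \frac{\left(-9472\right) \left(-31368\right) - 710}{3411} = \left(297117696 - 710\right) \frac{1}{3411} = 297116986 \cdot \frac{1}{3411} = \frac{297116986}{3411}$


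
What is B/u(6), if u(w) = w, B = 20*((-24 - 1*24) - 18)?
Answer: -220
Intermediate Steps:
B = -1320 (B = 20*((-24 - 24) - 18) = 20*(-48 - 18) = 20*(-66) = -1320)
B/u(6) = -1320/6 = -1320*⅙ = -220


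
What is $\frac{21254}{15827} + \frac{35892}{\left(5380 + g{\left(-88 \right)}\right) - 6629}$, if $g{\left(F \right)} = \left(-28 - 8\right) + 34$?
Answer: $- \frac{60163770}{2199953} \approx -27.348$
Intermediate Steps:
$g{\left(F \right)} = -2$ ($g{\left(F \right)} = -36 + 34 = -2$)
$\frac{21254}{15827} + \frac{35892}{\left(5380 + g{\left(-88 \right)}\right) - 6629} = \frac{21254}{15827} + \frac{35892}{\left(5380 - 2\right) - 6629} = 21254 \cdot \frac{1}{15827} + \frac{35892}{5378 - 6629} = \frac{21254}{15827} + \frac{35892}{-1251} = \frac{21254}{15827} + 35892 \left(- \frac{1}{1251}\right) = \frac{21254}{15827} - \frac{3988}{139} = - \frac{60163770}{2199953}$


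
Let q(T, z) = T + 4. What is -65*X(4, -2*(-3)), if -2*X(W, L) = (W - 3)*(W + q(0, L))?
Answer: 260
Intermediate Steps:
q(T, z) = 4 + T
X(W, L) = -(-3 + W)*(4 + W)/2 (X(W, L) = -(W - 3)*(W + (4 + 0))/2 = -(-3 + W)*(W + 4)/2 = -(-3 + W)*(4 + W)/2)
-65*X(4, -2*(-3)) = -65*(6 - 1/2*4 - 1/2*4**2) = -65*(6 - 2 - 1/2*16) = -65*(6 - 2 - 8) = -65*(-4) = 260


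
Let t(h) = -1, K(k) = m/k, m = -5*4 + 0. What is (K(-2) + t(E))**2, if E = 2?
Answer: 81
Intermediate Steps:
m = -20 (m = -20 + 0 = -20)
K(k) = -20/k
(K(-2) + t(E))**2 = (-20/(-2) - 1)**2 = (-20*(-1/2) - 1)**2 = (10 - 1)**2 = 9**2 = 81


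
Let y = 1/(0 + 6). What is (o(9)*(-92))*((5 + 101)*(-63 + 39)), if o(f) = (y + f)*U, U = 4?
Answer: 8581760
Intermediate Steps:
y = ⅙ (y = 1/6 = ⅙ ≈ 0.16667)
o(f) = ⅔ + 4*f (o(f) = (⅙ + f)*4 = ⅔ + 4*f)
(o(9)*(-92))*((5 + 101)*(-63 + 39)) = ((⅔ + 4*9)*(-92))*((5 + 101)*(-63 + 39)) = ((⅔ + 36)*(-92))*(106*(-24)) = ((110/3)*(-92))*(-2544) = -10120/3*(-2544) = 8581760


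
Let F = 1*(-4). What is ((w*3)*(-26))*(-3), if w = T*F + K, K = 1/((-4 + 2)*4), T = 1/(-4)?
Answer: 819/4 ≈ 204.75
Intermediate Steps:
T = -¼ ≈ -0.25000
K = -⅛ (K = (¼)/(-2) = -½*¼ = -⅛ ≈ -0.12500)
F = -4
w = 7/8 (w = -¼*(-4) - ⅛ = 1 - ⅛ = 7/8 ≈ 0.87500)
((w*3)*(-26))*(-3) = (((7/8)*3)*(-26))*(-3) = ((21/8)*(-26))*(-3) = -273/4*(-3) = 819/4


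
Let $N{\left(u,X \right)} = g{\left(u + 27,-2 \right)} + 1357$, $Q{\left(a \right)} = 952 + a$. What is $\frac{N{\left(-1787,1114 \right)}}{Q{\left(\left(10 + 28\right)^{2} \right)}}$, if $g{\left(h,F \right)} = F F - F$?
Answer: $\frac{1363}{2396} \approx 0.56886$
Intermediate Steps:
$g{\left(h,F \right)} = F^{2} - F$
$N{\left(u,X \right)} = 1363$ ($N{\left(u,X \right)} = - 2 \left(-1 - 2\right) + 1357 = \left(-2\right) \left(-3\right) + 1357 = 6 + 1357 = 1363$)
$\frac{N{\left(-1787,1114 \right)}}{Q{\left(\left(10 + 28\right)^{2} \right)}} = \frac{1363}{952 + \left(10 + 28\right)^{2}} = \frac{1363}{952 + 38^{2}} = \frac{1363}{952 + 1444} = \frac{1363}{2396}$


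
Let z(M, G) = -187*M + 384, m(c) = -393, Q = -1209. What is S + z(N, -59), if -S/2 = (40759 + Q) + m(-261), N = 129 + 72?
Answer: -115517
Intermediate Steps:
N = 201
z(M, G) = 384 - 187*M
S = -78314 (S = -2*((40759 - 1209) - 393) = -2*(39550 - 393) = -2*39157 = -78314)
S + z(N, -59) = -78314 + (384 - 187*201) = -78314 + (384 - 37587) = -78314 - 37203 = -115517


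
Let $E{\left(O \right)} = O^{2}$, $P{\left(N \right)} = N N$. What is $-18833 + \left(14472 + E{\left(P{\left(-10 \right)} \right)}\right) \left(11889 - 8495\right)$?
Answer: $83039135$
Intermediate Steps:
$P{\left(N \right)} = N^{2}$
$-18833 + \left(14472 + E{\left(P{\left(-10 \right)} \right)}\right) \left(11889 - 8495\right) = -18833 + \left(14472 + \left(\left(-10\right)^{2}\right)^{2}\right) \left(11889 - 8495\right) = -18833 + \left(14472 + 100^{2}\right) 3394 = -18833 + \left(14472 + 10000\right) 3394 = -18833 + 24472 \cdot 3394 = -18833 + 83057968 = 83039135$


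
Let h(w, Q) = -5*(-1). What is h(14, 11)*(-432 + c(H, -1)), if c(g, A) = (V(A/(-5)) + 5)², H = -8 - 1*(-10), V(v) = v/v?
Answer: -1980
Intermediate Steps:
V(v) = 1
H = 2 (H = -8 + 10 = 2)
c(g, A) = 36 (c(g, A) = (1 + 5)² = 6² = 36)
h(w, Q) = 5
h(14, 11)*(-432 + c(H, -1)) = 5*(-432 + 36) = 5*(-396) = -1980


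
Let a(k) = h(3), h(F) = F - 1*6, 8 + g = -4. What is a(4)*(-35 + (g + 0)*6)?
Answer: 321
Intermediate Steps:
g = -12 (g = -8 - 4 = -12)
h(F) = -6 + F (h(F) = F - 6 = -6 + F)
a(k) = -3 (a(k) = -6 + 3 = -3)
a(4)*(-35 + (g + 0)*6) = -3*(-35 + (-12 + 0)*6) = -3*(-35 - 12*6) = -3*(-35 - 72) = -3*(-107) = 321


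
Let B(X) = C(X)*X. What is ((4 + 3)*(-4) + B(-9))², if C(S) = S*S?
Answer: 573049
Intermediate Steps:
C(S) = S²
B(X) = X³ (B(X) = X²*X = X³)
((4 + 3)*(-4) + B(-9))² = ((4 + 3)*(-4) + (-9)³)² = (7*(-4) - 729)² = (-28 - 729)² = (-757)² = 573049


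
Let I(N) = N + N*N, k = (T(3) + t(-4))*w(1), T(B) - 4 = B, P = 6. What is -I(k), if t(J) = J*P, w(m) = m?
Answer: -272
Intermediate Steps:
t(J) = 6*J (t(J) = J*6 = 6*J)
T(B) = 4 + B
k = -17 (k = ((4 + 3) + 6*(-4))*1 = (7 - 24)*1 = -17*1 = -17)
I(N) = N + N²
-I(k) = -(-17)*(1 - 17) = -(-17)*(-16) = -1*272 = -272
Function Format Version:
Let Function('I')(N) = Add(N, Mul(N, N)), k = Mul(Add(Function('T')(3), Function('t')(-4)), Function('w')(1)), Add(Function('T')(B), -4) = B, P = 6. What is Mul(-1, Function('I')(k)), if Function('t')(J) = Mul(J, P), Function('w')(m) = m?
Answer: -272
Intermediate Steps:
Function('t')(J) = Mul(6, J) (Function('t')(J) = Mul(J, 6) = Mul(6, J))
Function('T')(B) = Add(4, B)
k = -17 (k = Mul(Add(Add(4, 3), Mul(6, -4)), 1) = Mul(Add(7, -24), 1) = Mul(-17, 1) = -17)
Function('I')(N) = Add(N, Pow(N, 2))
Mul(-1, Function('I')(k)) = Mul(-1, Mul(-17, Add(1, -17))) = Mul(-1, Mul(-17, -16)) = Mul(-1, 272) = -272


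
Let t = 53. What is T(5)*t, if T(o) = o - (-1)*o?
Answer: 530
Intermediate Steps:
T(o) = 2*o (T(o) = o + o = 2*o)
T(5)*t = (2*5)*53 = 10*53 = 530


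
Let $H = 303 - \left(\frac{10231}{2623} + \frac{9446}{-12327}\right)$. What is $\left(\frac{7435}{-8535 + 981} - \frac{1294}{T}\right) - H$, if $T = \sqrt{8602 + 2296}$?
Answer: $- \frac{24494099680657}{81416309478} - \frac{647 \sqrt{10898}}{5449} \approx -313.25$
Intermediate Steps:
$T = \sqrt{10898} \approx 104.39$
$H = \frac{9695776784}{32333721}$ ($H = 303 - \left(10231 \cdot \frac{1}{2623} + 9446 \left(- \frac{1}{12327}\right)\right) = 303 - \left(\frac{10231}{2623} - \frac{9446}{12327}\right) = 303 - \frac{101340679}{32333721} = \frac{9695776784}{32333721} \approx 299.87$)
$\left(\frac{7435}{-8535 + 981} - \frac{1294}{T}\right) - H = \left(\frac{7435}{-8535 + 981} - \frac{1294}{\sqrt{10898}}\right) - \frac{9695776784}{32333721} = \left(\frac{7435}{-7554} - 1294 \frac{\sqrt{10898}}{10898}\right) - \frac{9695776784}{32333721} = \left(7435 \left(- \frac{1}{7554}\right) - \frac{647 \sqrt{10898}}{5449}\right) - \frac{9695776784}{32333721} = \left(- \frac{7435}{7554} - \frac{647 \sqrt{10898}}{5449}\right) - \frac{9695776784}{32333721} = - \frac{24494099680657}{81416309478} - \frac{647 \sqrt{10898}}{5449}$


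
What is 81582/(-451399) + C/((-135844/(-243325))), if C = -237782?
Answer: -13058596084415029/30659922878 ≈ -4.2592e+5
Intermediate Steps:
81582/(-451399) + C/((-135844/(-243325))) = 81582/(-451399) - 237782/((-135844/(-243325))) = 81582*(-1/451399) - 237782/((-135844*(-1/243325))) = -81582/451399 - 237782/135844/243325 = -81582/451399 - 237782*243325/135844 = -81582/451399 - 28929152575/67922 = -13058596084415029/30659922878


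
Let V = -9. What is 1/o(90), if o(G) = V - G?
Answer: -1/99 ≈ -0.010101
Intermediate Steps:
o(G) = -9 - G
1/o(90) = 1/(-9 - 1*90) = 1/(-9 - 90) = 1/(-99) = -1/99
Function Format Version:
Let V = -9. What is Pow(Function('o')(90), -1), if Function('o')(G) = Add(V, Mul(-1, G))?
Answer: Rational(-1, 99) ≈ -0.010101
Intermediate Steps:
Function('o')(G) = Add(-9, Mul(-1, G))
Pow(Function('o')(90), -1) = Pow(Add(-9, Mul(-1, 90)), -1) = Pow(Add(-9, -90), -1) = Pow(-99, -1) = Rational(-1, 99)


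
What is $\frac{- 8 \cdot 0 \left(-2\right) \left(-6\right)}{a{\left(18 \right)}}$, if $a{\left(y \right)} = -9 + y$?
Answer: $0$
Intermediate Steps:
$\frac{- 8 \cdot 0 \left(-2\right) \left(-6\right)}{a{\left(18 \right)}} = \frac{- 8 \cdot 0 \left(-2\right) \left(-6\right)}{-9 + 18} = \frac{\left(-8\right) 0 \left(-6\right)}{9} = 0 \left(-6\right) \frac{1}{9} = 0 \cdot \frac{1}{9} = 0$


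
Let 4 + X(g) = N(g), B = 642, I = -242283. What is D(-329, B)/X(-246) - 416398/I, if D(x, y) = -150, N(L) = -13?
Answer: 43421216/4118811 ≈ 10.542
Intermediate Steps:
X(g) = -17 (X(g) = -4 - 13 = -17)
D(-329, B)/X(-246) - 416398/I = -150/(-17) - 416398/(-242283) = -150*(-1/17) - 416398*(-1/242283) = 150/17 + 416398/242283 = 43421216/4118811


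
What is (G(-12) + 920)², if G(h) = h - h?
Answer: 846400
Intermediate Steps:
G(h) = 0
(G(-12) + 920)² = (0 + 920)² = 920² = 846400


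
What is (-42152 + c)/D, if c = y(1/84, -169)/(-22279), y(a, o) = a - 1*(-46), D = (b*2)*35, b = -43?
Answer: 78884774137/5633022360 ≈ 14.004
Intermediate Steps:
D = -3010 (D = -43*2*35 = -86*35 = -3010)
y(a, o) = 46 + a (y(a, o) = a + 46 = 46 + a)
c = -3865/1871436 (c = (46 + 1/84)/(-22279) = (46 + 1/84)*(-1/22279) = (3865/84)*(-1/22279) = -3865/1871436 ≈ -0.0020653)
(-42152 + c)/D = (-42152 - 3865/1871436)/(-3010) = -78884774137/1871436*(-1/3010) = 78884774137/5633022360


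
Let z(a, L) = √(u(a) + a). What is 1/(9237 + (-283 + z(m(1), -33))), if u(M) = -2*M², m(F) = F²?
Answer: 8954/80174117 - I/80174117 ≈ 0.00011168 - 1.2473e-8*I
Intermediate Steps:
z(a, L) = √(a - 2*a²) (z(a, L) = √(-2*a² + a) = √(a - 2*a²))
1/(9237 + (-283 + z(m(1), -33))) = 1/(9237 + (-283 + √(1²*(1 - 2*1²)))) = 1/(9237 + (-283 + √(1*(1 - 2*1)))) = 1/(9237 + (-283 + √(1*(1 - 2)))) = 1/(9237 + (-283 + √(1*(-1)))) = 1/(9237 + (-283 + √(-1))) = 1/(9237 + (-283 + I)) = 1/(8954 + I) = (8954 - I)/80174117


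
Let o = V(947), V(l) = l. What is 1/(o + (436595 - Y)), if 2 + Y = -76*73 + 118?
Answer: 1/442974 ≈ 2.2575e-6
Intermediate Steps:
Y = -5432 (Y = -2 + (-76*73 + 118) = -2 + (-5548 + 118) = -2 - 5430 = -5432)
o = 947
1/(o + (436595 - Y)) = 1/(947 + (436595 - 1*(-5432))) = 1/(947 + (436595 + 5432)) = 1/(947 + 442027) = 1/442974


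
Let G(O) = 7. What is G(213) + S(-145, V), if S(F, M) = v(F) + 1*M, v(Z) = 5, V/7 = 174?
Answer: 1230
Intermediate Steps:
V = 1218 (V = 7*174 = 1218)
S(F, M) = 5 + M (S(F, M) = 5 + 1*M = 5 + M)
G(213) + S(-145, V) = 7 + (5 + 1218) = 7 + 1223 = 1230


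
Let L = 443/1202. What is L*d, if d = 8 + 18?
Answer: 5759/601 ≈ 9.5824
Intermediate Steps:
d = 26
L = 443/1202 (L = 443*(1/1202) = 443/1202 ≈ 0.36855)
L*d = (443/1202)*26 = 5759/601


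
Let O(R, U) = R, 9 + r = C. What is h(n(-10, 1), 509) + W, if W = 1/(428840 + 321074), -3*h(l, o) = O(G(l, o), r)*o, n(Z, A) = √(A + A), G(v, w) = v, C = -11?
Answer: 1/749914 - 509*√2/3 ≈ -239.94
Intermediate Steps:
r = -20 (r = -9 - 11 = -20)
n(Z, A) = √2*√A (n(Z, A) = √(2*A) = √2*√A)
h(l, o) = -l*o/3
W = 1/749914 ≈ 1.3335e-6
h(n(-10, 1), 509) + W = -⅓*√2*√1*509 + 1/749914 = -⅓*√2*1*509 + 1/749914 = -⅓*√2*509 + 1/749914 = -509*√2/3 + 1/749914 = 1/749914 - 509*√2/3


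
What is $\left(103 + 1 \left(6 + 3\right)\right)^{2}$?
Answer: $12544$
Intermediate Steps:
$\left(103 + 1 \left(6 + 3\right)\right)^{2} = \left(103 + 1 \cdot 9\right)^{2} = \left(103 + 9\right)^{2} = 112^{2} = 12544$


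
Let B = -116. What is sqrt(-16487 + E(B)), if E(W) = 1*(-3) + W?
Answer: 19*I*sqrt(46) ≈ 128.86*I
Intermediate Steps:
E(W) = -3 + W
sqrt(-16487 + E(B)) = sqrt(-16487 + (-3 - 116)) = sqrt(-16487 - 119) = sqrt(-16606) = 19*I*sqrt(46)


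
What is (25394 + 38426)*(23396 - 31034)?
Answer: -487457160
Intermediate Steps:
(25394 + 38426)*(23396 - 31034) = 63820*(-7638) = -487457160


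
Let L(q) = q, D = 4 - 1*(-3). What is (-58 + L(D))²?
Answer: 2601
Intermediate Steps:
D = 7 (D = 4 + 3 = 7)
(-58 + L(D))² = (-58 + 7)² = (-51)² = 2601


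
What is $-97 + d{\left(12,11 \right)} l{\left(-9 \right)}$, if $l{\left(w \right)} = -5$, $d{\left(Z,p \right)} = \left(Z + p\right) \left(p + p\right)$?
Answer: $-2627$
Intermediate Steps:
$d{\left(Z,p \right)} = 2 p \left(Z + p\right)$ ($d{\left(Z,p \right)} = \left(Z + p\right) 2 p = 2 p \left(Z + p\right)$)
$-97 + d{\left(12,11 \right)} l{\left(-9 \right)} = -97 + 2 \cdot 11 \left(12 + 11\right) \left(-5\right) = -97 + 2 \cdot 11 \cdot 23 \left(-5\right) = -97 + 506 \left(-5\right) = -97 - 2530 = -2627$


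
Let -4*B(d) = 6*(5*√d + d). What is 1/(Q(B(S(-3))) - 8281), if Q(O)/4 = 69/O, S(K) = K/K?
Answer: -3/24935 ≈ -0.00012031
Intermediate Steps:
S(K) = 1
B(d) = -15*√d/2 - 3*d/2 (B(d) = -3*(5*√d + d)/2 = -3*(d + 5*√d)/2 = -(6*d + 30*√d)/4 = -15*√d/2 - 3*d/2)
Q(O) = 276/O (Q(O) = 4*(69/O) = 276/O)
1/(Q(B(S(-3))) - 8281) = 1/(276/(-15*√1/2 - 3/2*1) - 8281) = 1/(276/(-15/2*1 - 3/2) - 8281) = 1/(276/(-15/2 - 3/2) - 8281) = 1/(276/(-9) - 8281) = 1/(276*(-⅑) - 8281) = 1/(-92/3 - 8281) = 1/(-24935/3) = -3/24935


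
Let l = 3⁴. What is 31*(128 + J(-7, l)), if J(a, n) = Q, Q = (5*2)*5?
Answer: 5518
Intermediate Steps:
l = 81
Q = 50 (Q = 10*5 = 50)
J(a, n) = 50
31*(128 + J(-7, l)) = 31*(128 + 50) = 31*178 = 5518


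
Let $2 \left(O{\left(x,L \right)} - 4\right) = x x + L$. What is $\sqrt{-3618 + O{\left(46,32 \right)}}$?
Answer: $2 i \sqrt{635} \approx 50.398 i$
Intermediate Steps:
$O{\left(x,L \right)} = 4 + \frac{L}{2} + \frac{x^{2}}{2}$ ($O{\left(x,L \right)} = 4 + \frac{x x + L}{2} = 4 + \frac{x^{2} + L}{2} = 4 + \frac{L + x^{2}}{2} = 4 + \left(\frac{L}{2} + \frac{x^{2}}{2}\right) = 4 + \frac{L}{2} + \frac{x^{2}}{2}$)
$\sqrt{-3618 + O{\left(46,32 \right)}} = \sqrt{-3618 + \left(4 + \frac{1}{2} \cdot 32 + \frac{46^{2}}{2}\right)} = \sqrt{-3618 + \left(4 + 16 + \frac{1}{2} \cdot 2116\right)} = \sqrt{-3618 + \left(4 + 16 + 1058\right)} = \sqrt{-3618 + 1078} = \sqrt{-2540} = 2 i \sqrt{635}$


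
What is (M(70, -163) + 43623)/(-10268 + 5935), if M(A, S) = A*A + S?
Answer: -48360/4333 ≈ -11.161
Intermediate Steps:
M(A, S) = S + A² (M(A, S) = A² + S = S + A²)
(M(70, -163) + 43623)/(-10268 + 5935) = ((-163 + 70²) + 43623)/(-10268 + 5935) = ((-163 + 4900) + 43623)/(-4333) = (4737 + 43623)*(-1/4333) = 48360*(-1/4333) = -48360/4333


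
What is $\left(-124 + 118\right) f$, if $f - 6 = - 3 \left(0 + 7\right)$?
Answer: $90$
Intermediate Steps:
$f = -15$ ($f = 6 - 3 \left(0 + 7\right) = 6 - 21 = -15$)
$\left(-124 + 118\right) f = \left(-124 + 118\right) \left(-15\right) = \left(-6\right) \left(-15\right) = 90$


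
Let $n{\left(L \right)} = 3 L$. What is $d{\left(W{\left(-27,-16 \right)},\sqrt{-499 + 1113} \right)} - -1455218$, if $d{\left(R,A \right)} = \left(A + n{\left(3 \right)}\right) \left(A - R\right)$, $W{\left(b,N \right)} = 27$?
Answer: $1455589 - 18 \sqrt{614} \approx 1.4551 \cdot 10^{6}$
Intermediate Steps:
$d{\left(R,A \right)} = \left(9 + A\right) \left(A - R\right)$ ($d{\left(R,A \right)} = \left(A + 3 \cdot 3\right) \left(A - R\right) = \left(A + 9\right) \left(A - R\right) = \left(9 + A\right) \left(A - R\right)$)
$d{\left(W{\left(-27,-16 \right)},\sqrt{-499 + 1113} \right)} - -1455218 = \left(\left(\sqrt{-499 + 1113}\right)^{2} - 243 + 9 \sqrt{-499 + 1113} - \sqrt{-499 + 1113} \cdot 27\right) - -1455218 = \left(\left(\sqrt{614}\right)^{2} - 243 + 9 \sqrt{614} - \sqrt{614} \cdot 27\right) + 1455218 = \left(614 - 243 + 9 \sqrt{614} - 27 \sqrt{614}\right) + 1455218 = \left(371 - 18 \sqrt{614}\right) + 1455218 = 1455589 - 18 \sqrt{614}$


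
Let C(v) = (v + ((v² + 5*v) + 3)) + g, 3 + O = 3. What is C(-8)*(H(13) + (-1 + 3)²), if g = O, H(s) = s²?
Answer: 3287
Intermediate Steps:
O = 0 (O = -3 + 3 = 0)
g = 0
C(v) = 3 + v² + 6*v (C(v) = (v + ((v² + 5*v) + 3)) + 0 = (v + (3 + v² + 5*v)) + 0 = (3 + v² + 6*v) + 0 = 3 + v² + 6*v)
C(-8)*(H(13) + (-1 + 3)²) = (3 + (-8)² + 6*(-8))*(13² + (-1 + 3)²) = (3 + 64 - 48)*(169 + 2²) = 19*(169 + 4) = 19*173 = 3287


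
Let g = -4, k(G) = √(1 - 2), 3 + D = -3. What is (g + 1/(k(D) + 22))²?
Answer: (1918 + I)²/235225 ≈ 15.639 + 0.016308*I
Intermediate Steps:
D = -6 (D = -3 - 3 = -6)
k(G) = I (k(G) = √(-1) = I)
(g + 1/(k(D) + 22))² = (-4 + 1/(I + 22))² = (-4 + 1/(22 + I))² = (-4 + (22 - I)/485)²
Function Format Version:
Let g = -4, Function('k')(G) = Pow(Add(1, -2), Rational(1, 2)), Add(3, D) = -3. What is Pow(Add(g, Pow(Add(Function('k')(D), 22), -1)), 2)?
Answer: Mul(Rational(1, 235225), Pow(Add(1918, I), 2)) ≈ Add(15.639, Mul(0.016308, I))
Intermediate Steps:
D = -6 (D = Add(-3, -3) = -6)
Function('k')(G) = I (Function('k')(G) = Pow(-1, Rational(1, 2)) = I)
Pow(Add(g, Pow(Add(Function('k')(D), 22), -1)), 2) = Pow(Add(-4, Pow(Add(I, 22), -1)), 2) = Pow(Add(-4, Pow(Add(22, I), -1)), 2) = Pow(Add(-4, Mul(Rational(1, 485), Add(22, Mul(-1, I)))), 2)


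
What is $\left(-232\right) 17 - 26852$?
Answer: $-30796$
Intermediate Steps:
$\left(-232\right) 17 - 26852 = -3944 - 26852 = -30796$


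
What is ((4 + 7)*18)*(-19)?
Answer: -3762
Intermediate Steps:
((4 + 7)*18)*(-19) = (11*18)*(-19) = 198*(-19) = -3762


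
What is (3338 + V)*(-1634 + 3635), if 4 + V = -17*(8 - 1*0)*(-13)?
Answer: 10209102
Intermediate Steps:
V = 1764 (V = -4 - 17*(8 - 1*0)*(-13) = -4 - 17*(8 + 0)*(-13) = -4 - 17*8*(-13) = -4 - 136*(-13) = -4 + 1768 = 1764)
(3338 + V)*(-1634 + 3635) = (3338 + 1764)*(-1634 + 3635) = 5102*2001 = 10209102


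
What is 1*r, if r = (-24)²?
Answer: 576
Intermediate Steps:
r = 576
1*r = 1*576 = 576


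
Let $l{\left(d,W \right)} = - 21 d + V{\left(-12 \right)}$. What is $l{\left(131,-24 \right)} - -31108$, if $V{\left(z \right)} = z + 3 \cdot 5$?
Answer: $28360$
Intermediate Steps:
$V{\left(z \right)} = 15 + z$ ($V{\left(z \right)} = z + 15 = 15 + z$)
$l{\left(d,W \right)} = 3 - 21 d$ ($l{\left(d,W \right)} = - 21 d + \left(15 - 12\right) = - 21 d + 3 = 3 - 21 d$)
$l{\left(131,-24 \right)} - -31108 = \left(3 - 2751\right) - -31108 = \left(3 - 2751\right) + 31108 = -2748 + 31108 = 28360$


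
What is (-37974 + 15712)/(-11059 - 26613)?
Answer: 11131/18836 ≈ 0.59094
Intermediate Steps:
(-37974 + 15712)/(-11059 - 26613) = -22262/(-37672) = -22262*(-1/37672) = 11131/18836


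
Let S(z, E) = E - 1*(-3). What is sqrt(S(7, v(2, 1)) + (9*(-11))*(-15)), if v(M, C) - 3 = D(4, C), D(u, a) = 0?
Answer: sqrt(1491) ≈ 38.613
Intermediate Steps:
v(M, C) = 3 (v(M, C) = 3 + 0 = 3)
S(z, E) = 3 + E (S(z, E) = E + 3 = 3 + E)
sqrt(S(7, v(2, 1)) + (9*(-11))*(-15)) = sqrt((3 + 3) + (9*(-11))*(-15)) = sqrt(6 - 99*(-15)) = sqrt(6 + 1485) = sqrt(1491)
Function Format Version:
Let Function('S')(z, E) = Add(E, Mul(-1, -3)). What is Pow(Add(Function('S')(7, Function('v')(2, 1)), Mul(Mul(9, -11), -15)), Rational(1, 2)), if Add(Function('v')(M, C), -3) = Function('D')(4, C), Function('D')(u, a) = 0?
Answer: Pow(1491, Rational(1, 2)) ≈ 38.613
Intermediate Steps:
Function('v')(M, C) = 3 (Function('v')(M, C) = Add(3, 0) = 3)
Function('S')(z, E) = Add(3, E) (Function('S')(z, E) = Add(E, 3) = Add(3, E))
Pow(Add(Function('S')(7, Function('v')(2, 1)), Mul(Mul(9, -11), -15)), Rational(1, 2)) = Pow(Add(Add(3, 3), Mul(Mul(9, -11), -15)), Rational(1, 2)) = Pow(Add(6, Mul(-99, -15)), Rational(1, 2)) = Pow(Add(6, 1485), Rational(1, 2)) = Pow(1491, Rational(1, 2))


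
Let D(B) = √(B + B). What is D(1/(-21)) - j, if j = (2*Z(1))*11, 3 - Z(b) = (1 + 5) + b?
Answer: 88 + I*√42/21 ≈ 88.0 + 0.30861*I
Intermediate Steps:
Z(b) = -3 - b (Z(b) = 3 - ((1 + 5) + b) = 3 - (6 + b) = 3 + (-6 - b) = -3 - b)
D(B) = √2*√B (D(B) = √(2*B) = √2*√B)
j = -88 (j = (2*(-3 - 1*1))*11 = (2*(-3 - 1))*11 = (2*(-4))*11 = -8*11 = -88)
D(1/(-21)) - j = √2*√(1/(-21)) - 1*(-88) = √2*√(-1/21) + 88 = √2*(I*√21/21) + 88 = I*√42/21 + 88 = 88 + I*√42/21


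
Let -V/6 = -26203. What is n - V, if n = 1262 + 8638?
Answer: -147318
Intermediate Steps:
V = 157218 (V = -6*(-26203) = 157218)
n = 9900
n - V = 9900 - 1*157218 = 9900 - 157218 = -147318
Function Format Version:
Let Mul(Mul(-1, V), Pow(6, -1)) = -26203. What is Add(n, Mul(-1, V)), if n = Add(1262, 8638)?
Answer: -147318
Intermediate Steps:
V = 157218 (V = Mul(-6, -26203) = 157218)
n = 9900
Add(n, Mul(-1, V)) = Add(9900, Mul(-1, 157218)) = Add(9900, -157218) = -147318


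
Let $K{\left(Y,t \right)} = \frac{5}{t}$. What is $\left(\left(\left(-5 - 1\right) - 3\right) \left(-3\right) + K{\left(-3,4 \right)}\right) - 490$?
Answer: $- \frac{1847}{4} \approx -461.75$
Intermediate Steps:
$\left(\left(\left(-5 - 1\right) - 3\right) \left(-3\right) + K{\left(-3,4 \right)}\right) - 490 = \left(\left(\left(-5 - 1\right) - 3\right) \left(-3\right) + \frac{5}{4}\right) - 490 = \left(\left(-6 - 3\right) \left(-3\right) + 5 \cdot \frac{1}{4}\right) - 490 = \left(\left(-9\right) \left(-3\right) + \frac{5}{4}\right) - 490 = \left(27 + \frac{5}{4}\right) - 490 = \frac{113}{4} - 490 = - \frac{1847}{4}$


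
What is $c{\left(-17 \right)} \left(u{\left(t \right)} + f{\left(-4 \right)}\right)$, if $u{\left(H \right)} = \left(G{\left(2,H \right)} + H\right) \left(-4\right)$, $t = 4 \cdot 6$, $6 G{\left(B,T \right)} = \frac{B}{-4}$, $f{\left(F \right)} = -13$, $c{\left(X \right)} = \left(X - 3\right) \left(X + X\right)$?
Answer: $- \frac{221680}{3} \approx -73893.0$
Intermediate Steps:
$c{\left(X \right)} = 2 X \left(-3 + X\right)$ ($c{\left(X \right)} = \left(-3 + X\right) 2 X = 2 X \left(-3 + X\right)$)
$G{\left(B,T \right)} = - \frac{B}{24}$ ($G{\left(B,T \right)} = \frac{B \frac{1}{-4}}{6} = \frac{B \left(- \frac{1}{4}\right)}{6} = \frac{\left(- \frac{1}{4}\right) B}{6} = - \frac{B}{24}$)
$t = 24$
$u{\left(H \right)} = \frac{1}{3} - 4 H$ ($u{\left(H \right)} = \left(\left(- \frac{1}{24}\right) 2 + H\right) \left(-4\right) = \left(- \frac{1}{12} + H\right) \left(-4\right) = \frac{1}{3} - 4 H$)
$c{\left(-17 \right)} \left(u{\left(t \right)} + f{\left(-4 \right)}\right) = 2 \left(-17\right) \left(-3 - 17\right) \left(\left(\frac{1}{3} - 96\right) - 13\right) = 2 \left(-17\right) \left(-20\right) \left(\left(\frac{1}{3} - 96\right) - 13\right) = 680 \left(- \frac{287}{3} - 13\right) = 680 \left(- \frac{326}{3}\right) = - \frac{221680}{3}$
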